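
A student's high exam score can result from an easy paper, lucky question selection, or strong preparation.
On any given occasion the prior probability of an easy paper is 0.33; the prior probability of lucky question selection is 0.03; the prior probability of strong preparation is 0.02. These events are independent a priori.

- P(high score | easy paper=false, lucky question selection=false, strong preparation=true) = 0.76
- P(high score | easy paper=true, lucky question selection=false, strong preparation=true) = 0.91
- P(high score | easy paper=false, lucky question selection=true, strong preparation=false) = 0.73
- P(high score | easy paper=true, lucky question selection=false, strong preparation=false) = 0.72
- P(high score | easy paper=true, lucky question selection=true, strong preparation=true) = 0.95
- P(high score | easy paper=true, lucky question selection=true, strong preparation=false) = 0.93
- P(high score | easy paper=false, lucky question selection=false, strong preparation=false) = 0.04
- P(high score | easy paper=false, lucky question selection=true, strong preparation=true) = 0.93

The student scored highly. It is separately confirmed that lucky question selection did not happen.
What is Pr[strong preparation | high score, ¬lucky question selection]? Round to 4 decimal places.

Pr[strong preparation | high score, ¬lucky question selection] ≈ 0.0588

For the numerator, keep only strong preparation=true terms: 0.010184 + 0.006006 = 0.016190
Normalizer over all consistent configurations: 0.04·0.67·0.98 + 0.76·0.67·0.02 + 0.72·0.33·0.98 + 0.91·0.33·0.02 = 0.275302
Posterior = 0.016190 / 0.275302 ≈ 0.0588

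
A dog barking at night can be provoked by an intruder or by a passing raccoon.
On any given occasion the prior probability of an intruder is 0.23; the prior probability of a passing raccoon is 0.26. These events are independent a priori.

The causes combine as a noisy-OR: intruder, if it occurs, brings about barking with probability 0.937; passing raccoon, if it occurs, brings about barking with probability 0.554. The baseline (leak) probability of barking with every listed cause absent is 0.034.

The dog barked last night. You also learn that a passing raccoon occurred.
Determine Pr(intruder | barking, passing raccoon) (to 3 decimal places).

Pr(intruder | barking, passing raccoon) ≈ 0.338

Under noisy-OR, P(barking | causes) = 1 − (1−0.034)·∏(1−qᵢ) over the active causes.
P(barking | passing raccoon) = 0.569164×0.77 + 0.972857×0.23 = 0.438256 + 0.223757 = 0.662013
Restricting to configurations with intruder present: 0.972857×0.23 = 0.223757.
So P(intruder | barking, passing raccoon) = 0.223757/0.662013 ≈ 0.338.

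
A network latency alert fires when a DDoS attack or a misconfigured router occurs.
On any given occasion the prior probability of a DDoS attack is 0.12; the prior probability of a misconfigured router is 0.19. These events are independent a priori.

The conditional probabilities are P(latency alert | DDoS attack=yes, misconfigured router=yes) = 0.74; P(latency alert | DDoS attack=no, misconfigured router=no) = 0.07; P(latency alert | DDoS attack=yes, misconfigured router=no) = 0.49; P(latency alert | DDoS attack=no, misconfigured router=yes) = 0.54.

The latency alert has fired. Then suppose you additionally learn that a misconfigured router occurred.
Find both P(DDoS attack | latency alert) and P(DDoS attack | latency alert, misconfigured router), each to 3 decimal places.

P(DDoS attack | latency alert) ≈ 0.315; P(DDoS attack | latency alert, misconfigured router) ≈ 0.157

P(latency alert) = 0.07·0.88·0.81 + 0.54·0.88·0.19 + 0.49·0.12·0.81 + 0.74·0.12·0.19 = 0.049896 + 0.090288 + 0.047628 + 0.016872 = 0.204684
Restricting to configurations with DDoS attack present: 0.047628 + 0.016872 = 0.064500.
Hence the posterior is 0.064500/0.204684 ≈ 0.315.

With the extra evidence:
For the numerator, keep only DDoS attack=true terms: 0.74×0.12 = 0.088800
Normalizer over all consistent configurations: 0.54×0.88 + 0.74×0.12 = 0.564000
P(DDoS attack | latency alert, misconfigured router) = 0.088800/0.564000 ≈ 0.157
The drop from 0.315 to 0.157 is the explaining-away (discounting) effect.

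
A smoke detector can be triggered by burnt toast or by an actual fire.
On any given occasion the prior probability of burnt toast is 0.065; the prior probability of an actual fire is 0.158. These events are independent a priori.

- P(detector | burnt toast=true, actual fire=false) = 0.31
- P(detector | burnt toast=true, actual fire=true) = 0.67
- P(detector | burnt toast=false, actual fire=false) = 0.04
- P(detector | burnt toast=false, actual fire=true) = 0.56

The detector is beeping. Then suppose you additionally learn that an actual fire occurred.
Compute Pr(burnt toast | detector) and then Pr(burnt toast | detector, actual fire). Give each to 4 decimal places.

Pr(burnt toast | detector) ≈ 0.1727; Pr(burnt toast | detector, actual fire) ≈ 0.0768

P(detector) = 0.04×0.935×0.842 + 0.56×0.935×0.158 + 0.31×0.065×0.842 + 0.67×0.065×0.158 = 0.031491 + 0.082729 + 0.016966 + 0.006881 = 0.138067
Of this, 0.023847 comes from 0.016966 + 0.006881 (the burnt toast=true cases).
Hence the posterior is 0.023847/0.138067 ≈ 0.1727.

Now condition on the additional information:
P(detector | actual fire) = 0.56*0.935 + 0.67*0.065 = 0.523600 + 0.043550 = 0.567150
Restricting to configurations with burnt toast present: 0.67*0.065 = 0.043550.
So P(burnt toast | detector, actual fire) = 0.043550/0.567150 ≈ 0.0768.
Conditioning on actual fire lowers the posterior on burnt toast: the classic explaining-away effect in a common-effect structure.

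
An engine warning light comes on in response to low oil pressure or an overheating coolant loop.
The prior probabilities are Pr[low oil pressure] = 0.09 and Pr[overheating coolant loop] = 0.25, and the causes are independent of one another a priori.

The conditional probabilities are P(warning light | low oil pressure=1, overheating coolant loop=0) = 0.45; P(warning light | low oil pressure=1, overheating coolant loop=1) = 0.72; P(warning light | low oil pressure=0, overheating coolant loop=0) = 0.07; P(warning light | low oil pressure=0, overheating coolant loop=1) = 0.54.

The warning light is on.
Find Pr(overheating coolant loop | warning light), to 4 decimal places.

Pr(overheating coolant loop | warning light) ≈ 0.6402

P(warning light) = 0.07*0.91*0.75 + 0.54*0.91*0.25 + 0.45*0.09*0.75 + 0.72*0.09*0.25 = 0.047775 + 0.122850 + 0.030375 + 0.016200 = 0.217200
The overheating coolant loop-present share is 0.122850 + 0.016200 = 0.139050.
So P(overheating coolant loop | warning light) = 0.139050/0.217200 ≈ 0.6402.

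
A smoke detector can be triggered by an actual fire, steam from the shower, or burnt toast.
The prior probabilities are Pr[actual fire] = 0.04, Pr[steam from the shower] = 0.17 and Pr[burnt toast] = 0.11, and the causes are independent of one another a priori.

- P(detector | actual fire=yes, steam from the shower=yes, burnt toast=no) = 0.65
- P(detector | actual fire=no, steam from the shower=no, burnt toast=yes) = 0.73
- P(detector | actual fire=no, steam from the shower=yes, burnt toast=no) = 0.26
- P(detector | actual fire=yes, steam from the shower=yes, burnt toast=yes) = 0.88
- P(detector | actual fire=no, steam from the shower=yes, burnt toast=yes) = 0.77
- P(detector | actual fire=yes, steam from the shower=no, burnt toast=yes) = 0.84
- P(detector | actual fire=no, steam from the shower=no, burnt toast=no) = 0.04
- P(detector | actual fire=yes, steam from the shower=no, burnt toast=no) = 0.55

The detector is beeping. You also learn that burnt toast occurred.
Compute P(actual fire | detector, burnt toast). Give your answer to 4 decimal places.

For the numerator, keep only actual fire=true terms: 0.027888 + 0.005984 = 0.033872
The normalizing constant is 0.73*0.96*0.83 + 0.77*0.96*0.17 + 0.84*0.04*0.83 + 0.88*0.04*0.17 = 0.741200
Posterior = 0.033872 / 0.741200 ≈ 0.0457

P(actual fire | detector, burnt toast) ≈ 0.0457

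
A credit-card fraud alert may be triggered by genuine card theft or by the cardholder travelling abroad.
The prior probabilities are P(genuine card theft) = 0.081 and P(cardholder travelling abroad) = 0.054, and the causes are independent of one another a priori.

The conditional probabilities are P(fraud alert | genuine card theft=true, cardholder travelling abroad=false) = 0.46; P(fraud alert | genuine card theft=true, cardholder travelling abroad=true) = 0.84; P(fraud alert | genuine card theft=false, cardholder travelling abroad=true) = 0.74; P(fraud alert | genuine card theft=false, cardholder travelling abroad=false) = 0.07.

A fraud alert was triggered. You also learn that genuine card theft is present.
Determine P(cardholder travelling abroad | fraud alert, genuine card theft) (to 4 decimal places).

P(fraud alert | genuine card theft) = 0.46×0.946 + 0.84×0.054 = 0.435160 + 0.045360 = 0.480520
Of this, 0.045360 comes from 0.84×0.054 (the cardholder travelling abroad=true cases).
P(cardholder travelling abroad | fraud alert, genuine card theft) = 0.045360 / 0.480520 ≈ 0.0944

P(cardholder travelling abroad | fraud alert, genuine card theft) ≈ 0.0944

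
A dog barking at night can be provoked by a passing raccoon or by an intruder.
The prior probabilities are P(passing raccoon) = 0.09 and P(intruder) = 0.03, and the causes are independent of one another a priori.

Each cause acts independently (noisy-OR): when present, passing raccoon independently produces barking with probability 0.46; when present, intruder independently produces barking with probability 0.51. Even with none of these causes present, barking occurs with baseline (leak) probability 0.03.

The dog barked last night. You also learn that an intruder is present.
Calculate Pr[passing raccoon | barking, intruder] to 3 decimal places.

Pr[passing raccoon | barking, intruder] ≈ 0.123

Under noisy-OR, P(barking | causes) = 1 − (1−0.03)·∏(1−qᵢ) over the active causes.
P(barking | intruder) = 0.5247×0.91 + 0.743338×0.09 = 0.477477 + 0.066900 = 0.544377
Restricting to configurations with passing raccoon present: 0.743338×0.09 = 0.066900.
P(passing raccoon | barking, intruder) = 0.066900 / 0.544377 ≈ 0.123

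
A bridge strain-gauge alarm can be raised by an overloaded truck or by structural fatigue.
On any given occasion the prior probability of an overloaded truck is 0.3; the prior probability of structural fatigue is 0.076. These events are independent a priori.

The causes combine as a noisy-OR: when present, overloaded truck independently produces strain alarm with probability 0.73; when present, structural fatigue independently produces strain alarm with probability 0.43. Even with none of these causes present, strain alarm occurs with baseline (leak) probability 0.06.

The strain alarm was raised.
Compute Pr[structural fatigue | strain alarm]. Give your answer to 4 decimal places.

Under noisy-OR, P(strain alarm | causes) = 1 − (1−0.06)·∏(1−qᵢ) over the active causes.
P(strain alarm) = 0.06·0.7·0.924 + 0.4642·0.7·0.076 + 0.7462·0.3·0.924 + 0.855334·0.3·0.076 = 0.038808 + 0.024695 + 0.206847 + 0.019502 = 0.289852
Restricting to configurations with structural fatigue present: 0.024695 + 0.019502 = 0.044197.
So P(structural fatigue | strain alarm) = 0.044197/0.289852 ≈ 0.1525.

Pr[structural fatigue | strain alarm] ≈ 0.1525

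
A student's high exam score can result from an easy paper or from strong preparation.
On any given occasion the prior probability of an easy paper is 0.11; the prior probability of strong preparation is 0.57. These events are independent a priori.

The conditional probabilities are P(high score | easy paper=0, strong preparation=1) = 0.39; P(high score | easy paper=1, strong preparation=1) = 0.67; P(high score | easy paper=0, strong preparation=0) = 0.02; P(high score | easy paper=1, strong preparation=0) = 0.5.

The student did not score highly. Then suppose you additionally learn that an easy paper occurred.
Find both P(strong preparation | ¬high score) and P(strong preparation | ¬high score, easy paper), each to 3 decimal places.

P(strong preparation | ¬high score) ≈ 0.453; P(strong preparation | ¬high score, easy paper) ≈ 0.467

P(¬high score) = 0.98*0.89*0.43 + 0.61*0.89*0.57 + 0.5*0.11*0.43 + 0.33*0.11*0.57 = 0.375046 + 0.309453 + 0.023650 + 0.020691 = 0.728840
The strong preparation-present share is 0.309453 + 0.020691 = 0.330144.
P(strong preparation | ¬high score) = 0.330144 / 0.728840 ≈ 0.453

Now also conditioning on easy paper=true:
By total probability over both values of strong preparation:
  P(¬high score | easy paper) = 0.5*0.43 + 0.33*0.57
        = 0.215000 + 0.188100 = 0.403100
Configurations with strong preparation contribute 0.188100, so
  P(strong preparation | ¬high score, easy paper) = 0.188100 / 0.403100 ≈ 0.467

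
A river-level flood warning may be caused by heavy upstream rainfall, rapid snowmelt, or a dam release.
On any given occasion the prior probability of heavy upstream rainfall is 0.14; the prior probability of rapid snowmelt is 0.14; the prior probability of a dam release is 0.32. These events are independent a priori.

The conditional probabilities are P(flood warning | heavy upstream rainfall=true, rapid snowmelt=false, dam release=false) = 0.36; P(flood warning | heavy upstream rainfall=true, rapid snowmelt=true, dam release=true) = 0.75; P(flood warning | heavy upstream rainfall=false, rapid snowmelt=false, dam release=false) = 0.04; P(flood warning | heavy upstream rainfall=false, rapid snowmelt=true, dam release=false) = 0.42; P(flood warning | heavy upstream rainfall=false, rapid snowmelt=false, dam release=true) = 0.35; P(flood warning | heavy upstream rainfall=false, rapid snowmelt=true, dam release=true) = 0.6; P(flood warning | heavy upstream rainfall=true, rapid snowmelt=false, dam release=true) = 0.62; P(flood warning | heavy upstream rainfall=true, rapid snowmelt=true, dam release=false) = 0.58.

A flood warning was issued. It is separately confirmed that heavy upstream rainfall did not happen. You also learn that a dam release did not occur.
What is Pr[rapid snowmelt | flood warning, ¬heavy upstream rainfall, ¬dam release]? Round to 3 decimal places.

Pr[rapid snowmelt | flood warning, ¬heavy upstream rainfall, ¬dam release] ≈ 0.631

P(flood warning | ¬heavy upstream rainfall, ¬dam release) = 0.04*0.86 + 0.42*0.14 = 0.034400 + 0.058800 = 0.093200
The rapid snowmelt-present share is 0.42*0.14 = 0.058800.
Hence the posterior is 0.058800/0.093200 ≈ 0.631.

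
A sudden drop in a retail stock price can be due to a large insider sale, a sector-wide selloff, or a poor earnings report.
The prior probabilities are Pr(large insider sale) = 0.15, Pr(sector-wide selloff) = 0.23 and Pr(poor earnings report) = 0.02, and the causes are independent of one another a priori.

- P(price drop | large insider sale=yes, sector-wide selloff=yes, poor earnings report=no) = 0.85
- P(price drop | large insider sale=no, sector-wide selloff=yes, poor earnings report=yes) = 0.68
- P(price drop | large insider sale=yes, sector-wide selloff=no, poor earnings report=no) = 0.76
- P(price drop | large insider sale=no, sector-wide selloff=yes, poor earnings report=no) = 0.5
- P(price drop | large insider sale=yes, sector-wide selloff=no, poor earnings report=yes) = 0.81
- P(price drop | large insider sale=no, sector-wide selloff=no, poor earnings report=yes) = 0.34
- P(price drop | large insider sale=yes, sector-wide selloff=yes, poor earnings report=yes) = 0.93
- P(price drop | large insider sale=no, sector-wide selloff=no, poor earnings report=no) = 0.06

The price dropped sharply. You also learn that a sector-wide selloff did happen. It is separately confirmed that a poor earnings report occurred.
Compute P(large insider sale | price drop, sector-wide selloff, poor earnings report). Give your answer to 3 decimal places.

P(large insider sale | price drop, sector-wide selloff, poor earnings report) ≈ 0.194

Numerator (weight on configurations with large insider sale): 0.93·0.15 = 0.139500
The normalizing constant is 0.68·0.85 + 0.93·0.15 = 0.717500
P(large insider sale | price drop, sector-wide selloff, poor earnings report) = 0.139500/0.717500 ≈ 0.194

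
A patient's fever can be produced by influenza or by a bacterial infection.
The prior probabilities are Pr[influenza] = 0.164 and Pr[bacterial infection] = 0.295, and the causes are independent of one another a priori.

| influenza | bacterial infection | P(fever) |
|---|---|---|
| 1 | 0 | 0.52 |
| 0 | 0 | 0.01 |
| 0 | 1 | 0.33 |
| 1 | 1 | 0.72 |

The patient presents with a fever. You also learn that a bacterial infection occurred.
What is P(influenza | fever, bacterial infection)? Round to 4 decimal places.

P(influenza | fever, bacterial infection) ≈ 0.2997

For the numerator, keep only influenza=true terms: 0.72·0.164 = 0.118080
Normalizer over all consistent configurations: 0.33·0.836 + 0.72·0.164 = 0.393960
P(influenza | fever, bacterial infection) = 0.118080/0.393960 ≈ 0.2997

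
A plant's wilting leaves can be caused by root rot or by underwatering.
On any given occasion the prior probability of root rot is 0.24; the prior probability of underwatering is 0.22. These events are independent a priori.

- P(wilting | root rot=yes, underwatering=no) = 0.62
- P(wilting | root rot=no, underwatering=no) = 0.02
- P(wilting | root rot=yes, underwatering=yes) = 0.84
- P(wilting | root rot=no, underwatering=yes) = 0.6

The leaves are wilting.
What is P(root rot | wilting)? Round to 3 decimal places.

P(root rot | wilting) ≈ 0.588

Weight on root rot=true, given the evidence: 0.116064 + 0.044352 = 0.160416
Normalizer over all consistent configurations: 0.02×0.76×0.78 + 0.6×0.76×0.22 + 0.62×0.24×0.78 + 0.84×0.24×0.22 = 0.272592
Posterior = 0.160416 / 0.272592 ≈ 0.588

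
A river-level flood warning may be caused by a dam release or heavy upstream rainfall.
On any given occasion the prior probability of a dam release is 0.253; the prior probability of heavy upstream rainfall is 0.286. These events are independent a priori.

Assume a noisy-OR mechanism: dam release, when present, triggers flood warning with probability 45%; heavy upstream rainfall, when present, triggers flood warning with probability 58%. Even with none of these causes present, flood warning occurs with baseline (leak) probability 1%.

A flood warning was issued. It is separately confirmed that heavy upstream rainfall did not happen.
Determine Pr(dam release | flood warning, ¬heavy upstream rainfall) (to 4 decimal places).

Under noisy-OR, P(flood warning | causes) = 1 − (1−0.01)·∏(1−qᵢ) over the active causes.
Weight on dam release=true, given the evidence: 0.4555*0.253 = 0.115242
Denominator P(flood warning | ¬heavy upstream rainfall): 0.01*0.747 + 0.4555*0.253 = 0.122712
Posterior = 0.115242 / 0.122712 ≈ 0.9391

Pr(dam release | flood warning, ¬heavy upstream rainfall) ≈ 0.9391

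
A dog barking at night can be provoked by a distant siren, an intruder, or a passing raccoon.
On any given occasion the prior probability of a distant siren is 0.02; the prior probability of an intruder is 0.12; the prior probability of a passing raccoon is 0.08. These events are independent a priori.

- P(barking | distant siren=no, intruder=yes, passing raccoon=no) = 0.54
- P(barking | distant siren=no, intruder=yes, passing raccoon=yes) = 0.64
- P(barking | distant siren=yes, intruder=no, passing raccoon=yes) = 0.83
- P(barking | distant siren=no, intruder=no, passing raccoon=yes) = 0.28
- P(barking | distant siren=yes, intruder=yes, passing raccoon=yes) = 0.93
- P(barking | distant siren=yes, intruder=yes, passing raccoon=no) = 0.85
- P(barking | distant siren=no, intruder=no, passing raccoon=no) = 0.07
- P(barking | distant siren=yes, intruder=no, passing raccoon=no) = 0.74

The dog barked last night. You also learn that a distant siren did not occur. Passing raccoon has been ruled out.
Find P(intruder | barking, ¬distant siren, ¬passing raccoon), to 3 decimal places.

P(barking | ¬distant siren, ¬passing raccoon) = 0.07·0.88 + 0.54·0.12 = 0.061600 + 0.064800 = 0.126400
The intruder-present share is 0.54·0.12 = 0.064800.
Hence the posterior is 0.064800/0.126400 ≈ 0.513.

P(intruder | barking, ¬distant siren, ¬passing raccoon) ≈ 0.513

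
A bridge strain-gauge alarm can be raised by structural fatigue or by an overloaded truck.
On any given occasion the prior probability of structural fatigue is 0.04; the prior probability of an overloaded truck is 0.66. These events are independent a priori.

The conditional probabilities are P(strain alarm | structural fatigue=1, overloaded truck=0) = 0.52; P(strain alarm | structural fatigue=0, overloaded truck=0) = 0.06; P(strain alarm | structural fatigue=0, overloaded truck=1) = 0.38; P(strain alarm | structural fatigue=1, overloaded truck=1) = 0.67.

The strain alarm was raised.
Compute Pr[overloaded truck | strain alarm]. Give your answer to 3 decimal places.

Pr[overloaded truck | strain alarm] ≈ 0.907

P(strain alarm) = 0.06×0.96×0.34 + 0.38×0.96×0.66 + 0.52×0.04×0.34 + 0.67×0.04×0.66 = 0.019584 + 0.240768 + 0.007072 + 0.017688 = 0.285112
The overloaded truck-present share is 0.240768 + 0.017688 = 0.258456.
So P(overloaded truck | strain alarm) = 0.258456/0.285112 ≈ 0.907.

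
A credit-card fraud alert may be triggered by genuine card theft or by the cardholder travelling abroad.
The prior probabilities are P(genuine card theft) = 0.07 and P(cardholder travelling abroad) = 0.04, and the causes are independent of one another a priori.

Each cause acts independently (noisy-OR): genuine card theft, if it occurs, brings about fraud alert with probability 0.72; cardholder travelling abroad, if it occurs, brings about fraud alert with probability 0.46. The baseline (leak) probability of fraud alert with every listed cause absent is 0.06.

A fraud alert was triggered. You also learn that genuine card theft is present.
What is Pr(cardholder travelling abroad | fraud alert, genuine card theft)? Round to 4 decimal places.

Pr(cardholder travelling abroad | fraud alert, genuine card theft) ≈ 0.0463

Under noisy-OR, P(fraud alert | causes) = 1 − (1−0.06)·∏(1−qᵢ) over the active causes.
Sum P(fraud alert|·) weighted by the priors over both values of cardholder travelling abroad:
  P(fraud alert | genuine card theft) = 0.7368*0.96 + 0.857872*0.04
        = 0.707328 + 0.034315 = 0.741643
Keeping only the cardholder travelling abroad-present terms gives 0.034315, so
  P(cardholder travelling abroad | fraud alert, genuine card theft) = 0.034315 / 0.741643 ≈ 0.0463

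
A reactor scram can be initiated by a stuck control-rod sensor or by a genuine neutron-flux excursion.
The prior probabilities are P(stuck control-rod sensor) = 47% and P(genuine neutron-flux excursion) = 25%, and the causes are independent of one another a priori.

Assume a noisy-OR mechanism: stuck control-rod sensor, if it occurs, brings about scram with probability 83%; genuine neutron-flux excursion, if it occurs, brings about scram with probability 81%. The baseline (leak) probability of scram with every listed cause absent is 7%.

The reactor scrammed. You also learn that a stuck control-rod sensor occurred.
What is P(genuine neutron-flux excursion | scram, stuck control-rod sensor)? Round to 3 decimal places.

Under noisy-OR, P(scram | causes) = 1 − (1−0.07)·∏(1−qᵢ) over the active causes.
Weight on genuine neutron-flux excursion=true, given the evidence: 0.969961×0.25 = 0.242490
Denominator P(scram | stuck control-rod sensor): 0.8419×0.75 + 0.969961×0.25 = 0.873915
P(genuine neutron-flux excursion | scram, stuck control-rod sensor) = 0.242490/0.873915 ≈ 0.277

P(genuine neutron-flux excursion | scram, stuck control-rod sensor) ≈ 0.277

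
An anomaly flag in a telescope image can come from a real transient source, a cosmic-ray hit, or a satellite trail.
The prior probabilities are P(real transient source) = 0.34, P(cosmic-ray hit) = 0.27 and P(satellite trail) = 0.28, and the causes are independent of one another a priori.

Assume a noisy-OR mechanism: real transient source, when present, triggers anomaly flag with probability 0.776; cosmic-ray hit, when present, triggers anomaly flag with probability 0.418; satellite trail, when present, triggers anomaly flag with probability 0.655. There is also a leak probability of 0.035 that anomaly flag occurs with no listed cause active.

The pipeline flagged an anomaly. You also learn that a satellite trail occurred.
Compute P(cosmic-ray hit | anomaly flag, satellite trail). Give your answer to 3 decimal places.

P(cosmic-ray hit | anomaly flag, satellite trail) ≈ 0.296

Under noisy-OR, P(anomaly flag | causes) = 1 − (1−0.035)·∏(1−qᵢ) over the active causes.
Weight on cosmic-ray hit=true, given the evidence: 0.143672 + 0.087816 = 0.231488
Normalizer over all consistent configurations: 0.667075*0.66*0.73 + 0.806238*0.66*0.27 + 0.925425*0.34*0.73 + 0.956597*0.34*0.27 = 0.782575
P(cosmic-ray hit | anomaly flag, satellite trail) = 0.231488/0.782575 ≈ 0.296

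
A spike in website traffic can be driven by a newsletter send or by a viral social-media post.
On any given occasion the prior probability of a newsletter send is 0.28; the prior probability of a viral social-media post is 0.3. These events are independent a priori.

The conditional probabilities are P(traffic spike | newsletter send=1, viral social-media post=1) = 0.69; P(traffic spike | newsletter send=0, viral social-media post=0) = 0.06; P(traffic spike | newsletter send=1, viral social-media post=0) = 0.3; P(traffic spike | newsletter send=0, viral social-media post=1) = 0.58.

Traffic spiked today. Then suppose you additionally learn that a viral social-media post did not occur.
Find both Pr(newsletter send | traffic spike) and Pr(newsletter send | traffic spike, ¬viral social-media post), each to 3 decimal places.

Pr(newsletter send | traffic spike) ≈ 0.429; Pr(newsletter send | traffic spike, ¬viral social-media post) ≈ 0.660

P(traffic spike) = 0.06×0.72×0.7 + 0.58×0.72×0.3 + 0.3×0.28×0.7 + 0.69×0.28×0.3 = 0.030240 + 0.125280 + 0.058800 + 0.057960 = 0.272280
Restricting to configurations with newsletter send present: 0.058800 + 0.057960 = 0.116760.
So P(newsletter send | traffic spike) = 0.116760/0.272280 ≈ 0.429.

Now also conditioning on viral social-media post≠true:
Enumerate both values of newsletter send and weight by the priors:
  P(traffic spike | ¬viral social-media post) = 0.06·0.72 + 0.3·0.28
        = 0.043200 + 0.084000 = 0.127200
The terms with newsletter send present sum to 0.084000, so
  P(newsletter send | traffic spike, ¬viral social-media post) = 0.084000 / 0.127200 ≈ 0.660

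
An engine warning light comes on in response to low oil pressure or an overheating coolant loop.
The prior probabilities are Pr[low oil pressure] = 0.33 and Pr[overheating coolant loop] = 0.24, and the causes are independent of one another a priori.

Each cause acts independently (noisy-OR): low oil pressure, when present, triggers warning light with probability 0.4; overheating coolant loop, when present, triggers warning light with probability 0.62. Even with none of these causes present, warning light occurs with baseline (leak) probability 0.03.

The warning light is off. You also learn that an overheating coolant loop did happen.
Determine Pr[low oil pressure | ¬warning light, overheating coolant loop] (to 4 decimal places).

Under noisy-OR, P(warning light | causes) = 1 − (1−0.03)·∏(1−qᵢ) over the active causes.
Numerator (weight on configurations with low oil pressure): 0.22116·0.33 = 0.072983
The normalizing constant is 0.3686·0.67 + 0.22116·0.33 = 0.319945
P(low oil pressure | ¬warning light, overheating coolant loop) = 0.072983/0.319945 ≈ 0.2281

Pr[low oil pressure | ¬warning light, overheating coolant loop] ≈ 0.2281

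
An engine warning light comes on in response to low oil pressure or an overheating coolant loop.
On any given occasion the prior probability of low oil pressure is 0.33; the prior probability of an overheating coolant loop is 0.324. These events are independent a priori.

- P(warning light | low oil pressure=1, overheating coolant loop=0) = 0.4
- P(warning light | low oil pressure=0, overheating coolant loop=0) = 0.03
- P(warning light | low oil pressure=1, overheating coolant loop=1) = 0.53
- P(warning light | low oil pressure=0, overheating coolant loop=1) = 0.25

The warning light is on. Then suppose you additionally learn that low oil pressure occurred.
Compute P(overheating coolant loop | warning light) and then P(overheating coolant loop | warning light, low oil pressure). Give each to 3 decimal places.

P(overheating coolant loop | warning light) ≈ 0.519; P(overheating coolant loop | warning light, low oil pressure) ≈ 0.388

Enumerate the 4 (low oil pressure, overheating coolant loop) configurations and weight by the priors:
  P(warning light) = 0.03·0.67·0.676 + 0.25·0.67·0.324 + 0.4·0.33·0.676 + 0.53·0.33·0.324
        = 0.013588 + 0.054270 + 0.089232 + 0.056668 = 0.213758
Keeping only the overheating coolant loop-present terms gives 0.110938, so
  P(overheating coolant loop | warning light) = 0.110938 / 0.213758 ≈ 0.519

Now condition on the additional information:
Sum P(warning light|·) weighted by the priors over both values of overheating coolant loop:
  P(warning light | low oil pressure) = 0.4·0.676 + 0.53·0.324
        = 0.270400 + 0.171720 = 0.442120
Configurations with overheating coolant loop contribute 0.171720, so
  P(overheating coolant loop | warning light, low oil pressure) = 0.171720 / 0.442120 ≈ 0.388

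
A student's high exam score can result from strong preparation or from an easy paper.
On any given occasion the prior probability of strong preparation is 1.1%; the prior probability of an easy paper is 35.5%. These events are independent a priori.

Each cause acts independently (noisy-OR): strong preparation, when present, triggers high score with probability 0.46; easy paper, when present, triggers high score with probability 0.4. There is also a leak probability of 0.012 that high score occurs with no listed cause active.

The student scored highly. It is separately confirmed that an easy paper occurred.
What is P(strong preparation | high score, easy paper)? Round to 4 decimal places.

Under noisy-OR, P(high score | causes) = 1 − (1−0.012)·∏(1−qᵢ) over the active causes.
For the numerator, keep only strong preparation=true terms: 0.679888×0.011 = 0.007479
Denominator P(high score | easy paper): 0.4072×0.989 + 0.679888×0.011 = 0.410200
Posterior = 0.007479 / 0.410200 ≈ 0.0182

P(strong preparation | high score, easy paper) ≈ 0.0182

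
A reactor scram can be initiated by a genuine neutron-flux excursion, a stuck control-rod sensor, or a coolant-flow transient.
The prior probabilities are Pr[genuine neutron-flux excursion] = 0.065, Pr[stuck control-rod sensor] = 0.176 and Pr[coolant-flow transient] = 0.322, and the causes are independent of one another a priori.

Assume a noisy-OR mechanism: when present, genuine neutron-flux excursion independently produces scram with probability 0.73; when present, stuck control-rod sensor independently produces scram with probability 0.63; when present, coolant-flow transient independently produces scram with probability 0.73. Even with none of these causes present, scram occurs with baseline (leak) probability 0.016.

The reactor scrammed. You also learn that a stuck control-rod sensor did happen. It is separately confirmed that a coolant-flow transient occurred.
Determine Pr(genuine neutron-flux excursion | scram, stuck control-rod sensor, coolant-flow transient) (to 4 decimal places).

Under noisy-OR, P(scram | causes) = 1 − (1−0.016)·∏(1−qᵢ) over the active causes.
Sum P(scram|·) weighted by the priors over both values of genuine neutron-flux excursion:
  P(scram | stuck control-rod sensor, coolant-flow transient) = 0.901698·0.935 + 0.973459·0.065
        = 0.843088 + 0.063275 = 0.906363
Configurations with genuine neutron-flux excursion contribute 0.063275, so
  P(genuine neutron-flux excursion | scram, stuck control-rod sensor, coolant-flow transient) = 0.063275 / 0.906363 ≈ 0.0698

Pr(genuine neutron-flux excursion | scram, stuck control-rod sensor, coolant-flow transient) ≈ 0.0698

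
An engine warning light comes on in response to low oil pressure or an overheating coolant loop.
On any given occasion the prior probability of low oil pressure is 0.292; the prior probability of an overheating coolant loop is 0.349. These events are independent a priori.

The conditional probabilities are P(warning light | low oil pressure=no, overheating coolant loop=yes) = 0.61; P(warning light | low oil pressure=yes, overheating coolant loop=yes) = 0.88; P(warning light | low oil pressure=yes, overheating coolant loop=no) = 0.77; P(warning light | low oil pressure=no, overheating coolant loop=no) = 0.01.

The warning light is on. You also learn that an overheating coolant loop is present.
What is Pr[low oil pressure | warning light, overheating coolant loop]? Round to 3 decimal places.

By total probability over both values of low oil pressure:
  P(warning light | overheating coolant loop) = 0.61·0.708 + 0.88·0.292
        = 0.431880 + 0.256960 = 0.688840
Keeping only the low oil pressure-present terms gives 0.256960, so
  P(low oil pressure | warning light, overheating coolant loop) = 0.256960 / 0.688840 ≈ 0.373

Pr[low oil pressure | warning light, overheating coolant loop] ≈ 0.373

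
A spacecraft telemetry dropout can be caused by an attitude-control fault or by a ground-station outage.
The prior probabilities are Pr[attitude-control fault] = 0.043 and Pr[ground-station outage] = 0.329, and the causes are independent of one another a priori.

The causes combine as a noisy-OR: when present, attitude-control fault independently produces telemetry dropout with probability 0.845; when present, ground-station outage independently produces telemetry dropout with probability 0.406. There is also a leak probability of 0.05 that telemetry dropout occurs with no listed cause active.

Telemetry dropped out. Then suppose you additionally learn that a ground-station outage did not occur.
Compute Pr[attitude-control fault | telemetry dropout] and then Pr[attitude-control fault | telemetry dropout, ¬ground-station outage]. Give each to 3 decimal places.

Under noisy-OR, P(telemetry dropout | causes) = 1 − (1−0.05)·∏(1−qᵢ) over the active causes.
Weight on attitude-control fault=true, given the evidence: 0.024604 + 0.012910 = 0.037514
Normalizer over all consistent configurations: 0.05*0.957*0.671 + 0.4357*0.957*0.329 + 0.85275*0.043*0.671 + 0.912533*0.043*0.329 = 0.206802
P(attitude-control fault | telemetry dropout) = 0.037514/0.206802 ≈ 0.181

Now condition on the additional information:
Numerator (weight on configurations with attitude-control fault): 0.85275·0.043 = 0.036668
Denominator P(telemetry dropout | ¬ground-station outage): 0.05·0.957 + 0.85275·0.043 = 0.084518
Posterior = 0.036668 / 0.084518 ≈ 0.434
Ruling out ground-station outage raises the posterior on attitude-control fault — the flip side of explaining away.

Pr[attitude-control fault | telemetry dropout] ≈ 0.181; Pr[attitude-control fault | telemetry dropout, ¬ground-station outage] ≈ 0.434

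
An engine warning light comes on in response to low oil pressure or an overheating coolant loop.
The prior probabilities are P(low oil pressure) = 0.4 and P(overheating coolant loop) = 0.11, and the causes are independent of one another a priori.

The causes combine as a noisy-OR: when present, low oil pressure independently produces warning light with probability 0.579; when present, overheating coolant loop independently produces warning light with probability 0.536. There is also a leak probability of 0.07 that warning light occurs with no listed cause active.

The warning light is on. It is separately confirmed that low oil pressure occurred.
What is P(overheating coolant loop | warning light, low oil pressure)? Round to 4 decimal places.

P(overheating coolant loop | warning light, low oil pressure) ≈ 0.1425

Under noisy-OR, P(warning light | causes) = 1 − (1−0.07)·∏(1−qᵢ) over the active causes.
Weight on overheating coolant loop=true, given the evidence: 0.81833*0.11 = 0.090016
Denominator P(warning light | low oil pressure): 0.60847*0.89 + 0.81833*0.11 = 0.631554
Posterior = 0.090016 / 0.631554 ≈ 0.1425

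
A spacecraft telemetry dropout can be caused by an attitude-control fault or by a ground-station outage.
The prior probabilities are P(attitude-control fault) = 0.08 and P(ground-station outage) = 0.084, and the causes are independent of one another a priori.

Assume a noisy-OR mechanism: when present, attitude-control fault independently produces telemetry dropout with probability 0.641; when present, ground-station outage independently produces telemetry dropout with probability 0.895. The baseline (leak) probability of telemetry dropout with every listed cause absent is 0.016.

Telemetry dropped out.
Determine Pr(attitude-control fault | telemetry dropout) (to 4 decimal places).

Pr(attitude-control fault | telemetry dropout) ≈ 0.3942

Under noisy-OR, P(telemetry dropout | causes) = 1 − (1−0.016)·∏(1−qᵢ) over the active causes.
P(telemetry dropout) = 0.016·0.92·0.916 + 0.89668·0.92·0.084 + 0.646744·0.08·0.916 + 0.962908·0.08·0.084 = 0.013484 + 0.069295 + 0.047393 + 0.006471 = 0.136643
The attitude-control fault-present share is 0.047393 + 0.006471 = 0.053864.
Hence the posterior is 0.053864/0.136643 ≈ 0.3942.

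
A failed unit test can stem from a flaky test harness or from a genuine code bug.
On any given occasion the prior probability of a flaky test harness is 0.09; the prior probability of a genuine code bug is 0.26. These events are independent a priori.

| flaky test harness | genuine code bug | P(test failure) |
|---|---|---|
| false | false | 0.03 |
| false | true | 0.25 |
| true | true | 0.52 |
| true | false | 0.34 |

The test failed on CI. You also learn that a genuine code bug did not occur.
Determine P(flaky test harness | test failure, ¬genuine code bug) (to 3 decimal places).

P(flaky test harness | test failure, ¬genuine code bug) ≈ 0.528

Numerator (weight on configurations with flaky test harness): 0.34*0.09 = 0.030600
Denominator P(test failure | ¬genuine code bug): 0.03*0.91 + 0.34*0.09 = 0.057900
P(flaky test harness | test failure, ¬genuine code bug) = 0.030600/0.057900 ≈ 0.528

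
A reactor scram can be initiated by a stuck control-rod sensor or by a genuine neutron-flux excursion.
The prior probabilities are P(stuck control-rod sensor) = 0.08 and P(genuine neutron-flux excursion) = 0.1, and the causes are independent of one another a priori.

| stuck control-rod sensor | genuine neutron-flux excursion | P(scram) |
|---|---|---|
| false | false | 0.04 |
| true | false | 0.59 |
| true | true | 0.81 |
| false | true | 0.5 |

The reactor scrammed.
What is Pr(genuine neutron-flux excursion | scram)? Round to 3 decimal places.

Pr(genuine neutron-flux excursion | scram) ≈ 0.410

P(scram) = 0.04·0.92·0.9 + 0.5·0.92·0.1 + 0.59·0.08·0.9 + 0.81·0.08·0.1 = 0.033120 + 0.046000 + 0.042480 + 0.006480 = 0.128080
Restricting to configurations with genuine neutron-flux excursion present: 0.046000 + 0.006480 = 0.052480.
P(genuine neutron-flux excursion | scram) = 0.052480 / 0.128080 ≈ 0.410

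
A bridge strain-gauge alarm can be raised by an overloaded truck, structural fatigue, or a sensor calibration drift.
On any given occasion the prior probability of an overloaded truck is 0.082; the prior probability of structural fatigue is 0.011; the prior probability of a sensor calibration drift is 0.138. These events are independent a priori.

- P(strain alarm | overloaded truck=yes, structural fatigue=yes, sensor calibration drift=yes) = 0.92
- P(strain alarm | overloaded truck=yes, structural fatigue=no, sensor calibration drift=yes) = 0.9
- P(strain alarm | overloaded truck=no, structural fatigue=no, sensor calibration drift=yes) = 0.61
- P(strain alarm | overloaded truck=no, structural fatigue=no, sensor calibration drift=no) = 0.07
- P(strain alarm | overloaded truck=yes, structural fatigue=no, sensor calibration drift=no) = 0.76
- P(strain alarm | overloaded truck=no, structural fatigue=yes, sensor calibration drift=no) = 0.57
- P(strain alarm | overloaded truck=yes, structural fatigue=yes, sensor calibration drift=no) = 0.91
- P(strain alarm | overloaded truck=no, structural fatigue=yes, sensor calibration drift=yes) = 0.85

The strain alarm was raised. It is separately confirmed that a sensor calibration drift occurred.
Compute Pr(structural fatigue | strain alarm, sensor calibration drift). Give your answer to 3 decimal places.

Weight on structural fatigue=true, given the evidence: 0.008583 + 0.000830 = 0.009413
The normalizing constant is 0.61*0.918*0.989 + 0.85*0.918*0.011 + 0.9*0.082*0.989 + 0.92*0.082*0.011 = 0.636221
P(structural fatigue | strain alarm, sensor calibration drift) = 0.009413/0.636221 ≈ 0.015

Pr(structural fatigue | strain alarm, sensor calibration drift) ≈ 0.015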